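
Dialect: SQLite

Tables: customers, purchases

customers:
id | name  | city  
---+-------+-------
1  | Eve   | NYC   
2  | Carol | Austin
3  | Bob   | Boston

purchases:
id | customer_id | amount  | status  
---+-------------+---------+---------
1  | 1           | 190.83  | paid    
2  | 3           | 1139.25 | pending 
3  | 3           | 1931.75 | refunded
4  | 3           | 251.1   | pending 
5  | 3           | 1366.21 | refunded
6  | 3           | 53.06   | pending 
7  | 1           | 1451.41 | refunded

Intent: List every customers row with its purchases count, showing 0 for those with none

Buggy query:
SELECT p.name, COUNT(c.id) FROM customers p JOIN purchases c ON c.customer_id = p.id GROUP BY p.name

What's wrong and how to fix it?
Bug: INNER JOIN drops customers rows that have no matching purchases rows

Fix: Switch to LEFT JOIN to retain unmatched parent rows

Corrected query:
SELECT p.name, COUNT(c.id) FROM customers p LEFT JOIN purchases c ON c.customer_id = p.id GROUP BY p.name

Result:
name  | COUNT(c.id)
------+------------
Bob   | 5          
Carol | 0          
Eve   | 2          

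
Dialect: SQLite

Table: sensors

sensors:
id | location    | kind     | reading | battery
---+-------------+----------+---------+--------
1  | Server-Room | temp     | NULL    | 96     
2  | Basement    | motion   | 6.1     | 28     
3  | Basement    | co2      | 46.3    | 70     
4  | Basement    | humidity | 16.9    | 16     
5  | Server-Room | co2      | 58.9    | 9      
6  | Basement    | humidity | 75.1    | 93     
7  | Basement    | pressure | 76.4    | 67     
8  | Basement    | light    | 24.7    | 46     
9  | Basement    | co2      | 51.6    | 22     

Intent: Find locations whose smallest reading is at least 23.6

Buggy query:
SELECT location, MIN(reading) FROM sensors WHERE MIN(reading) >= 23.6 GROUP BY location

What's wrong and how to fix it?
Bug: Aggregates like MIN are computed per group after WHERE runs

Fix: Use HAVING for the per-group MIN condition

Corrected query:
SELECT location, MIN(reading) FROM sensors GROUP BY location HAVING MIN(reading) >= 23.6

Result:
location    | MIN(reading)
------------+-------------
Server-Room | 58.9        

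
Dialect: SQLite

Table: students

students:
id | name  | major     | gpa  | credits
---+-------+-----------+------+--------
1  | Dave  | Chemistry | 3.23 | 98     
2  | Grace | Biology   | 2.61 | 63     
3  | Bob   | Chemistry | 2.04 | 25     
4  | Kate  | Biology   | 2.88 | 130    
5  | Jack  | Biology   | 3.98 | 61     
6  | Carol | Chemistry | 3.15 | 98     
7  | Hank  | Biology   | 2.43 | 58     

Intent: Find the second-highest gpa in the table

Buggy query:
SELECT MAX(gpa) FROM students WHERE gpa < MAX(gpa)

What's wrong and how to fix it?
Bug: MAX(gpa) on the right of the comparison is an aggregate-in-WHERE error

Fix: Put the inner MAX in a scalar subquery

Corrected query:
SELECT MAX(gpa) FROM students WHERE gpa < (SELECT MAX(gpa) FROM students)

Result:
MAX(gpa)
--------
3.23    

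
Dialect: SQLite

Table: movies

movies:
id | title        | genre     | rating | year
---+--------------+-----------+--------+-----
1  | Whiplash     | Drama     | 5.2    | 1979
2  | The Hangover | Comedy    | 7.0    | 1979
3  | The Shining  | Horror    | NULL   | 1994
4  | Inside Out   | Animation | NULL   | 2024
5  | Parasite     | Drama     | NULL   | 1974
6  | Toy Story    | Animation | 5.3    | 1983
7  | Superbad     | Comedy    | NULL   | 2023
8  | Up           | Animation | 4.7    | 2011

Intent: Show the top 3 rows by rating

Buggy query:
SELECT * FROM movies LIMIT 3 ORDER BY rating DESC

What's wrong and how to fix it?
Bug: LIMIT must come after ORDER BY

Fix: Sort with ORDER BY, then apply LIMIT

Corrected query:
SELECT * FROM movies ORDER BY rating DESC LIMIT 3

Result:
id | title        | genre     | rating | year
---+--------------+-----------+--------+-----
2  | The Hangover | Comedy    | 7      | 1979
6  | Toy Story    | Animation | 5.3    | 1983
1  | Whiplash     | Drama     | 5.2    | 1979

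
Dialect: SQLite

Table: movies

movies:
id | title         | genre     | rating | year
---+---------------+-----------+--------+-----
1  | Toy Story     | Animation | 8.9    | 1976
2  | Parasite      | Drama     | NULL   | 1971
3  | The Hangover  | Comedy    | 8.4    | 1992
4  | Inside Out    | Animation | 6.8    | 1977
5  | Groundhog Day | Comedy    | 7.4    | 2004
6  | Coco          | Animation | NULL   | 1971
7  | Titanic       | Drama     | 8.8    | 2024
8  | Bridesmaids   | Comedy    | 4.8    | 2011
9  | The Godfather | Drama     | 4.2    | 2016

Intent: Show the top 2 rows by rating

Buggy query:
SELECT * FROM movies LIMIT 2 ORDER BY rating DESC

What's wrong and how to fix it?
Bug: LIMIT must come after ORDER BY

Fix: Sort with ORDER BY, then apply LIMIT

Corrected query:
SELECT * FROM movies ORDER BY rating DESC LIMIT 2

Result:
id | title     | genre     | rating | year
---+-----------+-----------+--------+-----
1  | Toy Story | Animation | 8.9    | 1976
7  | Titanic   | Drama     | 8.8    | 2024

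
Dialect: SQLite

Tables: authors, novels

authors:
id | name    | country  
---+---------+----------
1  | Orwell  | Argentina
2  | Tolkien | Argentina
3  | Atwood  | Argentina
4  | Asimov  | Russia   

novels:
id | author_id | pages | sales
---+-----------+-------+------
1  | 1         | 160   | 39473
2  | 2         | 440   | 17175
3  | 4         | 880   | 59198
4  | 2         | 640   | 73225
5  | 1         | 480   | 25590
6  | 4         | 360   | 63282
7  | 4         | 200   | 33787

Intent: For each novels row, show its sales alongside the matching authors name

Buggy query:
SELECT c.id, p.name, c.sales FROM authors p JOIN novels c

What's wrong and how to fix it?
Bug: JOIN with no ON clause produces a cartesian product; every novels row pairs with every authors row

Fix: Specify the join condition linking the foreign key to the parent id

Corrected query:
SELECT c.id, p.name, c.sales FROM authors p JOIN novels c ON c.author_id = p.id

Result:
id | name    | sales
---+---------+------
1  | Orwell  | 39473
2  | Tolkien | 17175
3  | Asimov  | 59198
4  | Tolkien | 73225
5  | Orwell  | 25590
6  | Asimov  | 63282
7  | Asimov  | 33787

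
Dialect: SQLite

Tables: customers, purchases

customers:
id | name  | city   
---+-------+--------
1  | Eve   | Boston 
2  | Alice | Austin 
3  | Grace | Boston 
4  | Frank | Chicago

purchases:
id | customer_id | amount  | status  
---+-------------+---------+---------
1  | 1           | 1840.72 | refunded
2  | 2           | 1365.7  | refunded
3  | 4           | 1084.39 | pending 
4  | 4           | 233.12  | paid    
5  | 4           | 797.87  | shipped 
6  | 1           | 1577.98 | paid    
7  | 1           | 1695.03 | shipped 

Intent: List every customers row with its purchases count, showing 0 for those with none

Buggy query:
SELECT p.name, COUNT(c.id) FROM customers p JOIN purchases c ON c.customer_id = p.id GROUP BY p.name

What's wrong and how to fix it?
Bug: An inner join excludes parents with zero children

Fix: Switch to LEFT JOIN to retain unmatched parent rows

Corrected query:
SELECT p.name, COUNT(c.id) FROM customers p LEFT JOIN purchases c ON c.customer_id = p.id GROUP BY p.name

Result:
name  | COUNT(c.id)
------+------------
Alice | 1          
Eve   | 3          
Frank | 3          
Grace | 0          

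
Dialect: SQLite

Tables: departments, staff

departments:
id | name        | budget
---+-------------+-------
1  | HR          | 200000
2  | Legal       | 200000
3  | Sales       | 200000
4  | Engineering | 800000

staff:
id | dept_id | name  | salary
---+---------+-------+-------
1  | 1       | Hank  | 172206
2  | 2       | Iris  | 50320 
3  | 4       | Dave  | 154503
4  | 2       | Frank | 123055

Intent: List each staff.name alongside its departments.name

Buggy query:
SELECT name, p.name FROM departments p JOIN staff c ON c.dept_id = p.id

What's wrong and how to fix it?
Bug: Both tables have a 'name' column; the unqualified reference is ambiguous

Fix: Prefix ambiguous columns with the table alias

Corrected query:
SELECT c.name, p.name FROM departments p JOIN staff c ON c.dept_id = p.id

Result:
name  | name       
------+------------
Hank  | HR         
Iris  | Legal      
Dave  | Engineering
Frank | Legal      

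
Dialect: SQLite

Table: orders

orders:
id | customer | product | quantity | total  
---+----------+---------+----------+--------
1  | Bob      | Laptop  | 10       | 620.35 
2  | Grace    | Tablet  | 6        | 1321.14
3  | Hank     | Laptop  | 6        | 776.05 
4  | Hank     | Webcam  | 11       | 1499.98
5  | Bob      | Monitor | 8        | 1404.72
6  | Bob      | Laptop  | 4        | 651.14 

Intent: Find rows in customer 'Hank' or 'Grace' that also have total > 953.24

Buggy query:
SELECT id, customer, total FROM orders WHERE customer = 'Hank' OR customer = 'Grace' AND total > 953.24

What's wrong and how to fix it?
Bug: AND binds tighter than OR, so this parses as customer = 'Hank' OR (customer = 'Grace' AND total > 953.24)

Fix: Add parentheses around the OR so the AND applies to both alternatives

Corrected query:
SELECT id, customer, total FROM orders WHERE (customer = 'Hank' OR customer = 'Grace') AND total > 953.24

Result:
id | customer | total  
---+----------+--------
2  | Grace    | 1321.14
4  | Hank     | 1499.98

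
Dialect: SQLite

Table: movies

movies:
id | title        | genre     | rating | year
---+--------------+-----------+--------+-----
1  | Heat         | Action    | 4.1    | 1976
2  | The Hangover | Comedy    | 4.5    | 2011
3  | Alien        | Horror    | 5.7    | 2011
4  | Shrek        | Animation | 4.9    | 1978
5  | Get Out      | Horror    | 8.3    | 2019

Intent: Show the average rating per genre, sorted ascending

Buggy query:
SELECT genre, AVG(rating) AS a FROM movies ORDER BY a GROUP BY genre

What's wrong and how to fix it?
Bug: GROUP BY must precede ORDER BY

Fix: Move ORDER BY to the end, after GROUP BY

Corrected query:
SELECT genre, AVG(rating) AS a FROM movies GROUP BY genre ORDER BY a

Result:
genre     | a  
----------+----
Action    | 4.1
Comedy    | 4.5
Animation | 4.9
Horror    | 7  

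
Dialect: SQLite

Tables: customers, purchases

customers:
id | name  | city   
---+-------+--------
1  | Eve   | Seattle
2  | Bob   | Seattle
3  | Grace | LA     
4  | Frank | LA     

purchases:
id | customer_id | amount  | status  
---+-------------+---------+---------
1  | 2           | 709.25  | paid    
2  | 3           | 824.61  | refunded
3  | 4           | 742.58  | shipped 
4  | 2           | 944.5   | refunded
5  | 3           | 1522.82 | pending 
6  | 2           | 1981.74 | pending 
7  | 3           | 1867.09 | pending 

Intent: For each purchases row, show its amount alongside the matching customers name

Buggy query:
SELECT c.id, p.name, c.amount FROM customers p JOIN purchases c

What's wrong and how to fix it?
Bug: JOIN with no ON clause produces a cartesian product; every purchases row pairs with every customers row

Fix: Add ON c.customer_id = p.id to the JOIN

Corrected query:
SELECT c.id, p.name, c.amount FROM customers p JOIN purchases c ON c.customer_id = p.id

Result:
id | name  | amount 
---+-------+--------
1  | Bob   | 709.25 
2  | Grace | 824.61 
3  | Frank | 742.58 
4  | Bob   | 944.5  
5  | Grace | 1522.82
6  | Bob   | 1981.74
7  | Grace | 1867.09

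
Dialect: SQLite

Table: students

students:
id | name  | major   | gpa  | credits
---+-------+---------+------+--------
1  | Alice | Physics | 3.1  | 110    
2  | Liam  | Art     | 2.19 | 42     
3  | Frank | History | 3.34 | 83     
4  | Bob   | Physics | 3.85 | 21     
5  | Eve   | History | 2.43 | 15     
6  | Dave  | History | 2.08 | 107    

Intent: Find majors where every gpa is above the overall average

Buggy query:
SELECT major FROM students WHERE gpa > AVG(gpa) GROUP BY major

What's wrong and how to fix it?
Bug: WHERE evaluates per row before aggregation, so AVG() is unavailable

Fix: Use a subquery for AVG and a HAVING MIN(...) filter so the condition holds for every row in the group

Corrected query:
SELECT major FROM students GROUP BY major HAVING MIN(gpa) > (SELECT AVG(gpa) FROM students)

Result:
major  
-------
Physics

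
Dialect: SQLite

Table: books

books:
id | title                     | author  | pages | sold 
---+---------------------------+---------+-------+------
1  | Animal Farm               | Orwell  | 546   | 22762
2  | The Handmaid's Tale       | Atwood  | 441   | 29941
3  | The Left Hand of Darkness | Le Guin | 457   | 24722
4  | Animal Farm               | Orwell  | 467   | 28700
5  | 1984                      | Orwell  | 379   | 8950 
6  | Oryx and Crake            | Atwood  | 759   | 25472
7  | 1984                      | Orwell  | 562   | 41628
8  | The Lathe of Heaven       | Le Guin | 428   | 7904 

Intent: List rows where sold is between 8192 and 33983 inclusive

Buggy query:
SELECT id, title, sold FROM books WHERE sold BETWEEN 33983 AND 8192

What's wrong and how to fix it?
Bug: BETWEEN expects the lower bound first; with 33983 AND 8192 the range is empty

Fix: Swap the bounds so the smaller value comes first

Corrected query:
SELECT id, title, sold FROM books WHERE sold BETWEEN 8192 AND 33983

Result:
id | title                     | sold 
---+---------------------------+------
1  | Animal Farm               | 22762
2  | The Handmaid's Tale       | 29941
3  | The Left Hand of Darkness | 24722
4  | Animal Farm               | 28700
5  | 1984                      | 8950 
6  | Oryx and Crake            | 25472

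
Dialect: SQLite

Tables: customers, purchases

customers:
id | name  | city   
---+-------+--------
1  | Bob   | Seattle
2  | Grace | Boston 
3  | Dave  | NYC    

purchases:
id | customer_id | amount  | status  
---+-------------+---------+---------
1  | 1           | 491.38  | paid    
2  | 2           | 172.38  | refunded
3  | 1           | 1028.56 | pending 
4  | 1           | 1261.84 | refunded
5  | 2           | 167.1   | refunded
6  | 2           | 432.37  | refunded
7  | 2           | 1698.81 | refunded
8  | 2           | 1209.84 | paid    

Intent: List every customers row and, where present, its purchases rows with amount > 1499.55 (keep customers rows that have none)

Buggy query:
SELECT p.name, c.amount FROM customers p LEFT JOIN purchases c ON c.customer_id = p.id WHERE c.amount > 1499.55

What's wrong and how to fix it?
Bug: Filtering c.amount in WHERE discards the NULL rows produced by LEFT JOIN, turning it into an inner join

Fix: Move the right-table condition into the ON clause so unmatched parents are kept

Corrected query:
SELECT p.name, c.amount FROM customers p LEFT JOIN purchases c ON c.customer_id = p.id AND c.amount > 1499.55

Result:
name  | amount 
------+--------
Bob   | NULL   
Grace | 1698.81
Dave  | NULL   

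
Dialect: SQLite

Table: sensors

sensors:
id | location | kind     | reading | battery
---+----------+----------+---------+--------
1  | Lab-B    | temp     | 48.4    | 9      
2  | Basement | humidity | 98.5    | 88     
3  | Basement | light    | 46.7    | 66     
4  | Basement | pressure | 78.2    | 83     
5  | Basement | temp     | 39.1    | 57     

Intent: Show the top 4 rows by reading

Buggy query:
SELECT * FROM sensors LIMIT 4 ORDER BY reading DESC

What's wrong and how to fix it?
Bug: LIMIT must come after ORDER BY

Fix: Sort with ORDER BY, then apply LIMIT

Corrected query:
SELECT * FROM sensors ORDER BY reading DESC LIMIT 4

Result:
id | location | kind     | reading | battery
---+----------+----------+---------+--------
2  | Basement | humidity | 98.5    | 88     
4  | Basement | pressure | 78.2    | 83     
1  | Lab-B    | temp     | 48.4    | 9      
3  | Basement | light    | 46.7    | 66     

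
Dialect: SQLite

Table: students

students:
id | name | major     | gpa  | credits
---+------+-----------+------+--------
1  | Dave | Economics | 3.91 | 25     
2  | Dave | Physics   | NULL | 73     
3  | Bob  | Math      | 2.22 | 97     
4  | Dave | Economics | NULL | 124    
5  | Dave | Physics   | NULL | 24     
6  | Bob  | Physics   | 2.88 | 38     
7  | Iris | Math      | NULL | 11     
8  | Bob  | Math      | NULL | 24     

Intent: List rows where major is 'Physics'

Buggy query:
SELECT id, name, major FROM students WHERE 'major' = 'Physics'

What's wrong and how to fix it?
Bug: 'major' in single quotes is a string literal, not the column; the comparison is literal-vs-literal and never true

Fix: Reference the column as major without single quotes

Corrected query:
SELECT id, name, major FROM students WHERE major = 'Physics'

Result:
id | name | major  
---+------+--------
2  | Dave | Physics
5  | Dave | Physics
6  | Bob  | Physics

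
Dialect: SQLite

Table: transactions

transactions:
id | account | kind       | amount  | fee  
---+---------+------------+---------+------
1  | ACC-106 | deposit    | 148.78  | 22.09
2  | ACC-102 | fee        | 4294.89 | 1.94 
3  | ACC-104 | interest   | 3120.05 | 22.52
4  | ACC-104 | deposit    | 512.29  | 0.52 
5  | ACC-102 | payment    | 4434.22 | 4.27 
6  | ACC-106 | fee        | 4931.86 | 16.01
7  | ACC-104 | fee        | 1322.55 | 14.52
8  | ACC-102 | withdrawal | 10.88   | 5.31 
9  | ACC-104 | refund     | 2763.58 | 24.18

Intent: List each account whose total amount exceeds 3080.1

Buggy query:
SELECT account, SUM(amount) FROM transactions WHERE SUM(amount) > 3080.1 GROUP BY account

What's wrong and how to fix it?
Bug: WHERE runs before GROUP BY, so aggregates aren't available there

Fix: Use HAVING (which filters groups after aggregation) instead of WHERE

Corrected query:
SELECT account, SUM(amount) FROM transactions GROUP BY account HAVING SUM(amount) > 3080.1

Result:
account | SUM(amount)
--------+------------
ACC-102 | 8739.99    
ACC-104 | 7718.47    
ACC-106 | 5080.64    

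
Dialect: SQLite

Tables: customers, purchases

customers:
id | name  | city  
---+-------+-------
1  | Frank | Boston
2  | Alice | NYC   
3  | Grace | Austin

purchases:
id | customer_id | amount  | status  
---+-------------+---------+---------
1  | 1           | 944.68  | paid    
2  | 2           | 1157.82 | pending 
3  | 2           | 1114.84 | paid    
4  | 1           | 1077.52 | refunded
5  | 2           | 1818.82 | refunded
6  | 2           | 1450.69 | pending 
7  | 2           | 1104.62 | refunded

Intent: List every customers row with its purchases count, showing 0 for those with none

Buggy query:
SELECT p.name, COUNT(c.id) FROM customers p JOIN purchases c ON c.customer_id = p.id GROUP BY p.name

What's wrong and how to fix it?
Bug: An inner join excludes parents with zero children

Fix: Use LEFT JOIN so parents without children still appear (COUNT(c.id) gives 0)

Corrected query:
SELECT p.name, COUNT(c.id) FROM customers p LEFT JOIN purchases c ON c.customer_id = p.id GROUP BY p.name

Result:
name  | COUNT(c.id)
------+------------
Alice | 5          
Frank | 2          
Grace | 0          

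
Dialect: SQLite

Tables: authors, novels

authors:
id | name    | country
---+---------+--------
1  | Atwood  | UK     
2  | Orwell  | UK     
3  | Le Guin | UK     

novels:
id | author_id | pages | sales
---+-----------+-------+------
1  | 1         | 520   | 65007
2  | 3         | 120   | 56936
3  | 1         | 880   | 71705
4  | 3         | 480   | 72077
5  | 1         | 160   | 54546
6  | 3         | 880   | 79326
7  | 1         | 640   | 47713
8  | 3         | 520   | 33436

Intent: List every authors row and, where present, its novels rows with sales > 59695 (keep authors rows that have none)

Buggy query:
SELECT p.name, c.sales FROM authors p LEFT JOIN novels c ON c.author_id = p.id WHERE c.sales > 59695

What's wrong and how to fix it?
Bug: A WHERE condition on the right-hand table after LEFT JOIN drops unmatched parents

Fix: Move the right-table condition into the ON clause so unmatched parents are kept

Corrected query:
SELECT p.name, c.sales FROM authors p LEFT JOIN novels c ON c.author_id = p.id AND c.sales > 59695

Result:
name    | sales
--------+------
Atwood  | 65007
Atwood  | 71705
Orwell  | NULL 
Le Guin | 72077
Le Guin | 79326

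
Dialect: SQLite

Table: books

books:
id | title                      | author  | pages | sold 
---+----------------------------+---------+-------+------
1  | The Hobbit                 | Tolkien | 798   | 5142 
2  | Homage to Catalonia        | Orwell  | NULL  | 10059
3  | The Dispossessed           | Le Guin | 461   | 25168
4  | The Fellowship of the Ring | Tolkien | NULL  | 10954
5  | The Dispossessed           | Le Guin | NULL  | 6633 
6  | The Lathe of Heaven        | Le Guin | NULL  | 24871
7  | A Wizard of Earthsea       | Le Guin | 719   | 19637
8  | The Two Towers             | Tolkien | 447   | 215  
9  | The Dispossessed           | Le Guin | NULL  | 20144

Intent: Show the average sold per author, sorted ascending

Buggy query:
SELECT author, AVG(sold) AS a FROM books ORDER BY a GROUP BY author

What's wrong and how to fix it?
Bug: ORDER BY appears before GROUP BY; SQL clause order requires GROUP BY first

Fix: Move ORDER BY to the end, after GROUP BY

Corrected query:
SELECT author, AVG(sold) AS a FROM books GROUP BY author ORDER BY a

Result:
author  | a      
--------+--------
Tolkien | 5437   
Orwell  | 10059  
Le Guin | 19290.6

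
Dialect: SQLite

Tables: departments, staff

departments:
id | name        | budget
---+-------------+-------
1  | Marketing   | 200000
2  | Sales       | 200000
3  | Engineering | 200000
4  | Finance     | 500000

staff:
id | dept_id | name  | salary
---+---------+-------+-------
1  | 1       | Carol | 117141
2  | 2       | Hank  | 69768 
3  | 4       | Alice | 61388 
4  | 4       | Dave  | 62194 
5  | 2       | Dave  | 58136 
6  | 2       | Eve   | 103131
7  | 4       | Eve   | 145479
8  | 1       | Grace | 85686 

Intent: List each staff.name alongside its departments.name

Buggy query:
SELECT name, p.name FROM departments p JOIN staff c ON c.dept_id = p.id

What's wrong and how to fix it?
Bug: 'name' exists in both joined tables, so the database can't tell which one is meant

Fix: Prefix ambiguous columns with the table alias

Corrected query:
SELECT c.name, p.name FROM departments p JOIN staff c ON c.dept_id = p.id

Result:
name  | name     
------+----------
Carol | Marketing
Hank  | Sales    
Alice | Finance  
Dave  | Finance  
Dave  | Sales    
Eve   | Sales    
Eve   | Finance  
Grace | Marketing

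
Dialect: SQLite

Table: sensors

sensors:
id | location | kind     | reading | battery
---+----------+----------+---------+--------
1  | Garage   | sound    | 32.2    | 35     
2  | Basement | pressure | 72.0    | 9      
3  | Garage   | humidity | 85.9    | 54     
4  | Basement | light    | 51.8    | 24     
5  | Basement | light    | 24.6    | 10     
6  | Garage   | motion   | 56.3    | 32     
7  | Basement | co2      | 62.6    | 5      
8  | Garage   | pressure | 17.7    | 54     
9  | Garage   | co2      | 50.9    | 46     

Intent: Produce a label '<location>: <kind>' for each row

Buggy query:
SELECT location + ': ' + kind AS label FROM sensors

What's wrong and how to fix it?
Bug: SQLite uses || for string concatenation; + coerces text to numbers (yielding 0)

Fix: Replace + with || to concatenate text

Corrected query:
SELECT location || ': ' || kind AS label FROM sensors

Result:
label             
------------------
Garage: sound     
Basement: pressure
Garage: humidity  
Basement: light   
Basement: light   
Garage: motion    
Basement: co2     
Garage: pressure  
Garage: co2       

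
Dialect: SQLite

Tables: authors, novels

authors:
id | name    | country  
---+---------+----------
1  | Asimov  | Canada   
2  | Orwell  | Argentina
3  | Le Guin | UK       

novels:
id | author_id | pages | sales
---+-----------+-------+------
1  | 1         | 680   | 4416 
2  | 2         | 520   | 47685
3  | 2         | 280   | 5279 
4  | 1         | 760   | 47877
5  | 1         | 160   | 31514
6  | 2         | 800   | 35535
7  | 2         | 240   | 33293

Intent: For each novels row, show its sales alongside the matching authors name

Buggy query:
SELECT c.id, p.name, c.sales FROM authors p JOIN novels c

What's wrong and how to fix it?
Bug: JOIN with no ON clause produces a cartesian product; every novels row pairs with every authors row

Fix: Specify the join condition linking the foreign key to the parent id

Corrected query:
SELECT c.id, p.name, c.sales FROM authors p JOIN novels c ON c.author_id = p.id

Result:
id | name   | sales
---+--------+------
1  | Asimov | 4416 
2  | Orwell | 47685
3  | Orwell | 5279 
4  | Asimov | 47877
5  | Asimov | 31514
6  | Orwell | 35535
7  | Orwell | 33293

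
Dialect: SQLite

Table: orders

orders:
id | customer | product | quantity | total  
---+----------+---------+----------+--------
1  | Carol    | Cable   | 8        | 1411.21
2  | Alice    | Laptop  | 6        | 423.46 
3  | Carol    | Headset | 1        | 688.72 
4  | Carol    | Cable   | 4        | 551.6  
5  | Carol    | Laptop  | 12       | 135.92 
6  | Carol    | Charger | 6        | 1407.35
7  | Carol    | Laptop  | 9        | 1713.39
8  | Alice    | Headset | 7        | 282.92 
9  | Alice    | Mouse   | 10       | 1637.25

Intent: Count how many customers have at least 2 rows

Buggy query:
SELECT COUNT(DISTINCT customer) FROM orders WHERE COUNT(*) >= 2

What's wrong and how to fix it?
Bug: WHERE filters individual rows, not groups, so a group-level COUNT is invalid there

Fix: Use a subquery that GROUPs and filters with HAVING, then count its rows

Corrected query:
SELECT COUNT(*) FROM (SELECT customer FROM orders GROUP BY customer HAVING COUNT(*) >= 2)

Result:
COUNT(*)
--------
2       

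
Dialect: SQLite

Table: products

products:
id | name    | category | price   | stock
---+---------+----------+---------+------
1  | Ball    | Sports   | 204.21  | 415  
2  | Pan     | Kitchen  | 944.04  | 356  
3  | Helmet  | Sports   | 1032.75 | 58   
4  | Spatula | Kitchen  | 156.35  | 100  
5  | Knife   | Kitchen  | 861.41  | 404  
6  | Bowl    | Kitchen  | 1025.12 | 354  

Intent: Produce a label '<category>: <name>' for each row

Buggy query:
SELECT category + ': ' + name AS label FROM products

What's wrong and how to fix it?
Bug: '+' is numeric addition; on text columns SQLite converts them to 0 instead of concatenating

Fix: Use the || operator for string concatenation

Corrected query:
SELECT category || ': ' || name AS label FROM products

Result:
label           
----------------
Sports: Ball    
Kitchen: Pan    
Sports: Helmet  
Kitchen: Spatula
Kitchen: Knife  
Kitchen: Bowl   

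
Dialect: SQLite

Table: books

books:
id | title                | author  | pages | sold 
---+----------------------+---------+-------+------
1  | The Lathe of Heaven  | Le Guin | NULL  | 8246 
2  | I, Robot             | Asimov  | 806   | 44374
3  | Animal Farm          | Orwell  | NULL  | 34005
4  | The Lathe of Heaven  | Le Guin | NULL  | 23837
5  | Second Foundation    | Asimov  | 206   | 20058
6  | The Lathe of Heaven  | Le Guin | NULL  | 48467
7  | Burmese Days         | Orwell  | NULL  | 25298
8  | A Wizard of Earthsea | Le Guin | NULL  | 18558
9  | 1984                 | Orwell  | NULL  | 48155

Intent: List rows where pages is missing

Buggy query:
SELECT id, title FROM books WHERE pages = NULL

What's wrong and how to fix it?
Bug: '= NULL' is always unknown in SQL three-valued logic, so no rows match

Fix: Use IS NULL to test for NULL

Corrected query:
SELECT id, title FROM books WHERE pages IS NULL

Result:
id | title               
---+---------------------
1  | The Lathe of Heaven 
3  | Animal Farm         
4  | The Lathe of Heaven 
6  | The Lathe of Heaven 
7  | Burmese Days        
8  | A Wizard of Earthsea
9  | 1984                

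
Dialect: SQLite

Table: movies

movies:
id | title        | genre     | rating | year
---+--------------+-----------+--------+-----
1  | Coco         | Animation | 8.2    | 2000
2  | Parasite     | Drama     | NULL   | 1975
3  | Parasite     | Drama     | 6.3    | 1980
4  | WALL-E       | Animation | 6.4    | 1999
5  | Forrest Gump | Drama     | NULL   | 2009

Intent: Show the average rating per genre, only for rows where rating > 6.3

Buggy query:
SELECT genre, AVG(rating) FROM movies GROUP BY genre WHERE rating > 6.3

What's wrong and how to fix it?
Bug: WHERE cannot follow GROUP BY

Fix: Move the WHERE clause before GROUP BY

Corrected query:
SELECT genre, AVG(rating) FROM movies WHERE rating > 6.3 GROUP BY genre

Result:
genre     | AVG(rating)
----------+------------
Animation | 7.3        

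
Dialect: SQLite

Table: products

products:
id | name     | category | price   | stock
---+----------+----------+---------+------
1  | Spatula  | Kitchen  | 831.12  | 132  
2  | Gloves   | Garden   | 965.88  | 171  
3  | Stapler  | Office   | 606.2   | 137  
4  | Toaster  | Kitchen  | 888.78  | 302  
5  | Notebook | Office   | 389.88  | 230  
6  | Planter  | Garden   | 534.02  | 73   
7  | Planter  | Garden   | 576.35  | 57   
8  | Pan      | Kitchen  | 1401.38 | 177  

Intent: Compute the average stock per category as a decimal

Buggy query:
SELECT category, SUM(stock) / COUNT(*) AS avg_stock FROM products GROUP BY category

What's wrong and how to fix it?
Bug: SUM(stock) and COUNT(*) are both integers; the division truncates the fractional part

Fix: Cast one side to REAL so the division keeps the fractional part

Corrected query:
SELECT category, SUM(stock) * 1.0 / COUNT(*) AS avg_stock FROM products GROUP BY category

Result:
category | avg_stock 
---------+-----------
Garden   | 100.333333
Kitchen  | 203.666667
Office   | 183.5     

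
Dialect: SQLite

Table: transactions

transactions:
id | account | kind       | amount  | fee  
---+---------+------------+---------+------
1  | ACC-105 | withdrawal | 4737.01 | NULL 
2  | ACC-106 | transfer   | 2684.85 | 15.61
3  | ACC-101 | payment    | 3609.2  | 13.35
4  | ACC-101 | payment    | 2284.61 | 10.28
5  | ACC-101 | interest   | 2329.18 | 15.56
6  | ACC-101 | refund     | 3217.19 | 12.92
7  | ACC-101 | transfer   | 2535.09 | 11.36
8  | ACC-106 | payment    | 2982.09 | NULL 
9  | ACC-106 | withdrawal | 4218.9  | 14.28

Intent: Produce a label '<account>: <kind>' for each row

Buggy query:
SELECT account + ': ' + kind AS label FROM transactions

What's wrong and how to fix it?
Bug: '+' is numeric addition; on text columns SQLite converts them to 0 instead of concatenating

Fix: Replace + with || to concatenate text

Corrected query:
SELECT account || ': ' || kind AS label FROM transactions

Result:
label              
-------------------
ACC-105: withdrawal
ACC-106: transfer  
ACC-101: payment   
ACC-101: payment   
ACC-101: interest  
ACC-101: refund    
ACC-101: transfer  
ACC-106: payment   
ACC-106: withdrawal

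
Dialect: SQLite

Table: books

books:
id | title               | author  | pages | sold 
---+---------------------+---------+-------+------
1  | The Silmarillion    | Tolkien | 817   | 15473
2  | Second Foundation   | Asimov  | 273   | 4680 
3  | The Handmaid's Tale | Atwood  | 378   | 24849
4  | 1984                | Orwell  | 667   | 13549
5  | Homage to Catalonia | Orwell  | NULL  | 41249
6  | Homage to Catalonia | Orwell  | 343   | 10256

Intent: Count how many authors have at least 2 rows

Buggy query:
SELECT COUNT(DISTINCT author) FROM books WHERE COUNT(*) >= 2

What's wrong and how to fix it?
Bug: WHERE filters individual rows, not groups, so a group-level COUNT is invalid there

Fix: Use a subquery that GROUPs and filters with HAVING, then count its rows

Corrected query:
SELECT COUNT(*) FROM (SELECT author FROM books GROUP BY author HAVING COUNT(*) >= 2)

Result:
COUNT(*)
--------
1       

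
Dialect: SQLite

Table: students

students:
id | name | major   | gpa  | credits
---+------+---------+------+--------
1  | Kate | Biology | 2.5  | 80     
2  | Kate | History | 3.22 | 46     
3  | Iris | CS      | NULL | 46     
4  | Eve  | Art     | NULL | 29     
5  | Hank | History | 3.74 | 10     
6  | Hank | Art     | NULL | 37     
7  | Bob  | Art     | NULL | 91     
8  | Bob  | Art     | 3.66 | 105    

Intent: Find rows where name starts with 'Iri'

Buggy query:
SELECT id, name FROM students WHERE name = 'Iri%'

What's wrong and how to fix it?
Bug: Wildcards only work with LIKE; '=' treats '%' as a literal character

Fix: Use LIKE for wildcard pattern matching

Corrected query:
SELECT id, name FROM students WHERE name LIKE 'Iri%'

Result:
id | name
---+-----
3  | Iris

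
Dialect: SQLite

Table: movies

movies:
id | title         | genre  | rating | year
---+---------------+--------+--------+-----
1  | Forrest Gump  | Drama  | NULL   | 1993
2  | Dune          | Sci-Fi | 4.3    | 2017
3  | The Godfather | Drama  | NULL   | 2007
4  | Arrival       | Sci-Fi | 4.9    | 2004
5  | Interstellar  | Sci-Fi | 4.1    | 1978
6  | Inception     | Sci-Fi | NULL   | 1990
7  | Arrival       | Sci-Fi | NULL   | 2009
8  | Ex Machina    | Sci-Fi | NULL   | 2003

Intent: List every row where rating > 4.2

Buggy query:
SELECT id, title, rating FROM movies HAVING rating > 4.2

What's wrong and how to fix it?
Bug: HAVING filters the output of aggregation, but this query has no GROUP BY and no aggregate functions, so SQLite rejects it (HAVING clause on a non-aggregate query); the condition here is per row

Fix: Use WHERE for row-level filtering

Corrected query:
SELECT id, title, rating FROM movies WHERE rating > 4.2

Result:
id | title   | rating
---+---------+-------
2  | Dune    | 4.3   
4  | Arrival | 4.9   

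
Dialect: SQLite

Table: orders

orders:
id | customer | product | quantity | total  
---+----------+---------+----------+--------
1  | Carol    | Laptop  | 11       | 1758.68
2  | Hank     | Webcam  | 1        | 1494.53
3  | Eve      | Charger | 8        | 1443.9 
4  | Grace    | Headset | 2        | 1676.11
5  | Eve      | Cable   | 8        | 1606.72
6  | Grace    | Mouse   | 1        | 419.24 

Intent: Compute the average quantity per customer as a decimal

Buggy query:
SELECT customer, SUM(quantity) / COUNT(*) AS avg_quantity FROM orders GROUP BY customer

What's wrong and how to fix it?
Bug: SUM(quantity) and COUNT(*) are both integers; the division truncates the fractional part

Fix: Cast one side to REAL so the division keeps the fractional part

Corrected query:
SELECT customer, SUM(quantity) * 1.0 / COUNT(*) AS avg_quantity FROM orders GROUP BY customer

Result:
customer | avg_quantity
---------+-------------
Carol    | 11          
Eve      | 8           
Grace    | 1.5         
Hank     | 1           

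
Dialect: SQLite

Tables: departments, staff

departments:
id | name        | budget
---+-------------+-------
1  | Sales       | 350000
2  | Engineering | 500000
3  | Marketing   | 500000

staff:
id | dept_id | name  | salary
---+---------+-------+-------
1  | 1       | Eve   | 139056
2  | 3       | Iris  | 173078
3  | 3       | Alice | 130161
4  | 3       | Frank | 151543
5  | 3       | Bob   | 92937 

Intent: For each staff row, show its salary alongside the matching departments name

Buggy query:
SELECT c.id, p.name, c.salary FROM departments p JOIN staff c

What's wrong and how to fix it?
Bug: JOIN with no ON clause produces a cartesian product; every staff row pairs with every departments row

Fix: Add ON c.dept_id = p.id to the JOIN

Corrected query:
SELECT c.id, p.name, c.salary FROM departments p JOIN staff c ON c.dept_id = p.id

Result:
id | name      | salary
---+-----------+-------
1  | Sales     | 139056
2  | Marketing | 173078
3  | Marketing | 130161
4  | Marketing | 151543
5  | Marketing | 92937 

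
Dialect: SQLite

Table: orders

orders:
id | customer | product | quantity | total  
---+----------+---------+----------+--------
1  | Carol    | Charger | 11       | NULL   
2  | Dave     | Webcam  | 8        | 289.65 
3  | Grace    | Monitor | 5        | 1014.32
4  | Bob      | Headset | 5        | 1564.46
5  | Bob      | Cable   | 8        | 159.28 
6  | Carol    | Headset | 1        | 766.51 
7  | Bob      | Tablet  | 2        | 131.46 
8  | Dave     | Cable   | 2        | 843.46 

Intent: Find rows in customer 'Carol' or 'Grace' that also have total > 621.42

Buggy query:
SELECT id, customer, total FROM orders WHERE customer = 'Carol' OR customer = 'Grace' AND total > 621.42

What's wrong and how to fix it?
Bug: Without parentheses, AND is evaluated before OR, so the total filter only applies to the 'Grace' branch

Fix: Group the OR with parentheses (or use IN), then AND the threshold

Corrected query:
SELECT id, customer, total FROM orders WHERE (customer = 'Carol' OR customer = 'Grace') AND total > 621.42

Result:
id | customer | total  
---+----------+--------
3  | Grace    | 1014.32
6  | Carol    | 766.51 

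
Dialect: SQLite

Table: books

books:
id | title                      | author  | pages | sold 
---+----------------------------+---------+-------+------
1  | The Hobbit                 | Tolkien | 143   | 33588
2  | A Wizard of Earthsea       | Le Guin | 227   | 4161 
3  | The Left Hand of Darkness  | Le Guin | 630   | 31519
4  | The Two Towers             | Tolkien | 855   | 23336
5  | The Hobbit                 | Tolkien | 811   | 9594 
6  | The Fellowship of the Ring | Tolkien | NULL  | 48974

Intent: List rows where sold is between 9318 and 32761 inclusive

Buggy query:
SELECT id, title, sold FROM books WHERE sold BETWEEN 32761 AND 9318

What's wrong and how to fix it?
Bug: BETWEEN expects the lower bound first; with 32761 AND 9318 the range is empty

Fix: Swap the bounds so the smaller value comes first

Corrected query:
SELECT id, title, sold FROM books WHERE sold BETWEEN 9318 AND 32761

Result:
id | title                     | sold 
---+---------------------------+------
3  | The Left Hand of Darkness | 31519
4  | The Two Towers            | 23336
5  | The Hobbit                | 9594 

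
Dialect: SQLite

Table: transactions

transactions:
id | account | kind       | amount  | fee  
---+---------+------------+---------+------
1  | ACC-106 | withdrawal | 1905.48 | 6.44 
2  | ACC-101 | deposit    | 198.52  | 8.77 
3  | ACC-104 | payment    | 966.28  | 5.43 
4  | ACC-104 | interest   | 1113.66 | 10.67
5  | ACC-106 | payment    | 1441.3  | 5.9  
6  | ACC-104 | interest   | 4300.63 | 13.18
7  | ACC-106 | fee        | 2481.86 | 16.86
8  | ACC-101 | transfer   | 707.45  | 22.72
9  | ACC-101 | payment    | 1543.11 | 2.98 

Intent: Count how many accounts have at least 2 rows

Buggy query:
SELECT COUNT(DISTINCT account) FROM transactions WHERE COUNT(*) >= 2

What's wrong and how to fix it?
Bug: COUNT(*) cannot appear in WHERE; the per-group count doesn't exist yet

Fix: Use a subquery that GROUPs and filters with HAVING, then count its rows

Corrected query:
SELECT COUNT(*) FROM (SELECT account FROM transactions GROUP BY account HAVING COUNT(*) >= 2)

Result:
COUNT(*)
--------
3       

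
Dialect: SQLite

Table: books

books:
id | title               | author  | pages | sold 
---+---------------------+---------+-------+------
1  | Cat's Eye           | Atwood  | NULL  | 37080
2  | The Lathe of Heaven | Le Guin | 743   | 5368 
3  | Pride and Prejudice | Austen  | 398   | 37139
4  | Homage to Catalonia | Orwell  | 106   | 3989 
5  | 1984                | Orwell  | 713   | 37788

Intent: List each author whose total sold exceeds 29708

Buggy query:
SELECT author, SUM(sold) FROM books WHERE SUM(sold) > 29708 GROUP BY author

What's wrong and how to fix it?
Bug: WHERE runs before GROUP BY, so aggregates aren't available there

Fix: Use HAVING (which filters groups after aggregation) instead of WHERE

Corrected query:
SELECT author, SUM(sold) FROM books GROUP BY author HAVING SUM(sold) > 29708

Result:
author | SUM(sold)
-------+----------
Atwood | 37080    
Austen | 37139    
Orwell | 41777    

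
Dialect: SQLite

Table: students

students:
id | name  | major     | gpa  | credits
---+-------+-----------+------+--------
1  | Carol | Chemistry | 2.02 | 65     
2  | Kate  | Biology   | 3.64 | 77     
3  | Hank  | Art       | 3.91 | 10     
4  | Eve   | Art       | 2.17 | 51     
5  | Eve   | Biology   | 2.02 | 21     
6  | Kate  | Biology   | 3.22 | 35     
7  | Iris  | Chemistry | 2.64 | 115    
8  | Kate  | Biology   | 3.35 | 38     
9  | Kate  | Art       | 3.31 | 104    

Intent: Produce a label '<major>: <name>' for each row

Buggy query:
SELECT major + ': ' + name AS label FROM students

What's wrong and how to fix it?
Bug: SQLite uses || for string concatenation; + coerces text to numbers (yielding 0)

Fix: Use the || operator for string concatenation

Corrected query:
SELECT major || ': ' || name AS label FROM students

Result:
label           
----------------
Chemistry: Carol
Biology: Kate   
Art: Hank       
Art: Eve        
Biology: Eve    
Biology: Kate   
Chemistry: Iris 
Biology: Kate   
Art: Kate       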